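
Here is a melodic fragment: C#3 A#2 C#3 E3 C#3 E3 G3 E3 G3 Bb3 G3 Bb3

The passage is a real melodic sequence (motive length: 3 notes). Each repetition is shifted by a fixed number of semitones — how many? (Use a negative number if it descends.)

With a 3-note motive the entries are C#3, E3, G3, Bb3, each up a 3rd from the previous.
C#3→E3 is 52 − 49 = 3 semitones.

3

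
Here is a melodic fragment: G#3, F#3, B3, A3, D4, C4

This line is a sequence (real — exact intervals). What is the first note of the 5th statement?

Ab4

Unit = 2 notes; the statements start on G#3, B3, D4, moving up a 3rd each time.
Continuing: F4 → Ab4. Statement 5 starts on Ab4.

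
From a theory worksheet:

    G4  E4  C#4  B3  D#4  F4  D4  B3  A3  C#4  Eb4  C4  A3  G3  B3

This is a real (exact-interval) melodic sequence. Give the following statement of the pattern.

Db4 Bb3 G3 F3 A3

The 5-note cells begin on G4, F4, Eb4 — each down a 2nd from the last.
Statement 4 starts on Db4 and keeps the same exact contour: Db4 Bb3 G3 F3 A3.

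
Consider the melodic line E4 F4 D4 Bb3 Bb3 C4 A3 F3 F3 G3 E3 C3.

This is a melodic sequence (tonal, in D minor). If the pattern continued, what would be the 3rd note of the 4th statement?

Grouping in 4s, the 3rd note of each cell is D4, A3, E3.
Each moves down a 4th; the next is Bb2.

Bb2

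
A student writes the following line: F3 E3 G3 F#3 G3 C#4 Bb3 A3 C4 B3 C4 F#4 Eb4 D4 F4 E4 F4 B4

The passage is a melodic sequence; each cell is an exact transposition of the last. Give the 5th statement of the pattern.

Db5 C5 Eb5 D5 Eb5 A5

Unit = 6 notes; the statements start on F3, Bb3, Eb4, moving up a 4th each time.
Extending up a 4th: Ab4 → Db5.
Statement 5 starts on Db5 and keeps the same exact contour: Db5 C5 Eb5 D5 Eb5 A5.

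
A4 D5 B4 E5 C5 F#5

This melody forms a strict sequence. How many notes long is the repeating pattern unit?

6 notes total. Splitting into 3 groups of 2:
A4 D5 | B4 E5 | C5 F#5
That's a consistent up a 2nd shift per cell, and no other grouping gives one.

2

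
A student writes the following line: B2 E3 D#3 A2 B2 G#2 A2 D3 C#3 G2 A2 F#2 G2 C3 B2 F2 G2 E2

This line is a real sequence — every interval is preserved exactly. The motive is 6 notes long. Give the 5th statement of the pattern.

Eb2 Ab2 G2 Db2 Eb2 C2

Unit = 6 notes; the statements start on B2, A2, G2, moving down a 2nd each time.
Carrying on: F2 → Eb2.
Statement 5 starts on Eb2 and keeps the same exact contour: Eb2 Ab2 G2 Db2 Eb2 C2.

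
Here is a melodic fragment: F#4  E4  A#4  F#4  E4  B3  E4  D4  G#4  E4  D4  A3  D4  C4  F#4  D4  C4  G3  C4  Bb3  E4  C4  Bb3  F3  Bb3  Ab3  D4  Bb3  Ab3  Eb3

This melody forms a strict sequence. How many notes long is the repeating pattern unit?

6

30 notes total. Splitting into 5 groups of 6:
F#4 E4 A#4 F#4 E4 B3 | E4 D4 G#4 E4 D4 A3 | D4 C4 F#4 D4 C4 G3 | C4 Bb3 E4 C4 Bb3 F3 | Bb3 Ab3 D4 Bb3 Ab3 Eb3
That's a consistent down a 2nd shift per cell, and no other grouping gives one.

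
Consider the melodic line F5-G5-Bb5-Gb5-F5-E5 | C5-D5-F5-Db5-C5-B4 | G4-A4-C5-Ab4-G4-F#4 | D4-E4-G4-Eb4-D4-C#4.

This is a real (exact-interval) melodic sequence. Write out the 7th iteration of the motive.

B2 C#3 E3 C3 B2 A#2

With a 6-note motive the entries are F5, C5, G4, D4, each down a 4th from the previous.
Extending down a 4th: A3 → E3 → B2.
So cell 7 is B2 C#3 E3 C3 B2 A#2.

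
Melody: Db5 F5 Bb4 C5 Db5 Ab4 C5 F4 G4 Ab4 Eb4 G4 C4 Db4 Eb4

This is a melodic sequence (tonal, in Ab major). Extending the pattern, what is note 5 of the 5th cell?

The unit is 5 notes. Position-5 pitches of the 3 shown cells: Db5, Ab4, Eb4.
Each moves down a 4th. Continuing: Bb3 → F3.

F3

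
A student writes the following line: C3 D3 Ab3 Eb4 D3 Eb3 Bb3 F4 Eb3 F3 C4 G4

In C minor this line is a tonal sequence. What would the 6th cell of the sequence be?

Ab3 Bb3 F4 C5

Unit = 4 notes; the statements start on C3, D3, Eb3, moving up a 2nd each time.
Continuing the starts: F3 → G3 → Ab3.
From Ab3 the diatonic shape gives Ab3 Bb3 F4 C5.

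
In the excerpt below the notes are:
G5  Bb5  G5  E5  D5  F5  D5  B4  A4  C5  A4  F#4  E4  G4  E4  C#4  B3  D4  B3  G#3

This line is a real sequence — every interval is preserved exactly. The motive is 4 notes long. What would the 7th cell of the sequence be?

Taking 4-note groups, the heads are G5, D5, A4, E4, B3: the pattern moves down a 4th.
Continuing the starts: F#3 → C#3.
Statement 7 starts on C#3 and keeps the same exact contour: C#3 E3 C#3 A#2.

C#3 E3 C#3 A#2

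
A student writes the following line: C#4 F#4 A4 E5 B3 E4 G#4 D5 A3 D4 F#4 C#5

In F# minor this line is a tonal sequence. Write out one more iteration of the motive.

G#3 C#4 E4 B4

With a 4-note motive the entries are C#4, B3, A3, each down a 2nd from the previous.
Statement 4 starts on G#3 and keeps the same diatonic contour: G#3 C#4 E4 B4.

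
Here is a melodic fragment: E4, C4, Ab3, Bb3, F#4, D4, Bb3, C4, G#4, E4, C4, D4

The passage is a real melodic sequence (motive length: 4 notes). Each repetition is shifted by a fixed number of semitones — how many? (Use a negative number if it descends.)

2

Taking 4-note groups, the heads are E4, F#4, G#4: the pattern moves up a 2nd.
E4→F#4 is 66 − 64 = 2 semitones.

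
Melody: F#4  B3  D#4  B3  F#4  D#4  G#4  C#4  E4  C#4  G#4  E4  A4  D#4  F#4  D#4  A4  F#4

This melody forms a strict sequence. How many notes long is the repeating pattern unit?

There are 18 notes; a 6-note unit gives 3 cells:
F#4 B3 D#4 B3 F#4 D#4 | G#4 C#4 E4 C#4 G#4 E4 | A4 D#4 F#4 D#4 A4 F#4
That's a consistent up a 2nd shift per cell, and no other grouping gives one.

6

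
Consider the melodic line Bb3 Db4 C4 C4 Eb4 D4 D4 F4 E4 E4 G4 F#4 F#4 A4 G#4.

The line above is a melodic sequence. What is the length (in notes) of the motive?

3

15 notes total. Splitting into 5 groups of 3:
Bb3 Db4 C4 | C4 Eb4 D4 | D4 F4 E4 | E4 G4 F#4 | F#4 A4 G#4
Every group is a transposition up a 2nd of the one before; no shorter unit works.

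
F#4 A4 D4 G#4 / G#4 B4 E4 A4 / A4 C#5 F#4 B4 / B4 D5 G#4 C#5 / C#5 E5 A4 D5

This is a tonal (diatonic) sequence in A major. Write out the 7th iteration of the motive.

E5 G#5 C#5 F#5

Unit = 4 notes; the statements start on F#4, G#4, A4, B4, C#5, moving up a 2nd each time.
Extending up a 2nd: D5 → E5.
Statement 7 starts on E5 and keeps the same diatonic contour: E5 G#5 C#5 F#5.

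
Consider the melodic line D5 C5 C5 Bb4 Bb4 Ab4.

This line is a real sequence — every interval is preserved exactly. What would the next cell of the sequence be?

Ab4 Gb4

With a 2-note motive the entries are D5, C5, Bb4, each down a 2nd from the previous.
From Ab4 the exact shape gives Ab4 Gb4.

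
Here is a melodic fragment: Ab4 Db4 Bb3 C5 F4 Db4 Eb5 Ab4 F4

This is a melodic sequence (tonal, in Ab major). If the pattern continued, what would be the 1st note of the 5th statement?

Grouping in 3s, the 1st note of each cell is Ab4, C5, Eb5.
Each moves up a 3rd. Continuing: G5 → Bb5.

Bb5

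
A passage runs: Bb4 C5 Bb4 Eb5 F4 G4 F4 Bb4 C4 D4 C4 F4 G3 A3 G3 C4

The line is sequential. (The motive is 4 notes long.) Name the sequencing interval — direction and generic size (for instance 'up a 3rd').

down a 4th

With a 4-note motive the entries are Bb4, F4, C4, G3, each down a 4th from the previous.
From Bb4 to F4: down a 4th.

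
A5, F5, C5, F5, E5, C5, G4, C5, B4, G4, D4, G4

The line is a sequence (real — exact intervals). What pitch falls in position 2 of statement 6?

E3

With 4-note cells, note 2 of each statement runs F5, C5, G4.
Each moves down a 4th. Continuing: D4 → A3 → E3.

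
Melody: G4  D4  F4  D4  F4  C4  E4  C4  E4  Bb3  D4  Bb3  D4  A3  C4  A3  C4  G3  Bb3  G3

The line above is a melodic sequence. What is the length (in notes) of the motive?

There are 20 notes; a 4-note unit gives 5 cells:
G4 D4 F4 D4 | F4 C4 E4 C4 | E4 Bb3 D4 Bb3 | D4 A3 C4 A3 | C4 G3 Bb3 G3
Each cell is the previous one down a 2nd — so the unit is 4 notes.

4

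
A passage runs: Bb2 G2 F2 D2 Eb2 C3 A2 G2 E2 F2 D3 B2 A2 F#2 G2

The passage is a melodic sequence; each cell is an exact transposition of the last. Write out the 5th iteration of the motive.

The 5-note cells begin on Bb2, C3, D3 — each up a 2nd from the last.
Carrying on: E3 → F#3.
Statement 5 starts on F#3 and keeps the same exact contour: F#3 D#3 C#3 A#2 B2.

F#3 D#3 C#3 A#2 B2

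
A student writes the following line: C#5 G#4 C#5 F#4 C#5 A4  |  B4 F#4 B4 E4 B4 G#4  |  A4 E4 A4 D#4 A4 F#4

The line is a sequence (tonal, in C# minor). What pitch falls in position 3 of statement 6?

The unit is 6 notes. Position-3 pitches of the 3 shown cells: C#5, B4, A4.
Carrying that down a 2nd forward: G#4 → F#4 → E4.

E4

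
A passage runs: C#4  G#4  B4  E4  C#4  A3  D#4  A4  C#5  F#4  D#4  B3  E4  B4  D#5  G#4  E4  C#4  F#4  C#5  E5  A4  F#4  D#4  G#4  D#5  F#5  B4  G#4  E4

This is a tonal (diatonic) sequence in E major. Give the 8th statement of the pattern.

The 6-note cells begin on C#4, D#4, E4, F#4, G#4 — each up a 2nd from the last.
Extending up a 2nd: A4 → B4 → C#5.
So cell 8 is C#5 G#5 B5 E5 C#5 A4.

C#5 G#5 B5 E5 C#5 A4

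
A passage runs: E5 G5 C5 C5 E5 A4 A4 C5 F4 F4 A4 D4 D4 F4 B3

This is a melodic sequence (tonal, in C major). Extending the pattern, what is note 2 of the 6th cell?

The unit is 3 notes. Position-2 pitches of the 5 shown cells: G5, E5, C5, A4, F4.
One more down a 3rd gives D4.

D4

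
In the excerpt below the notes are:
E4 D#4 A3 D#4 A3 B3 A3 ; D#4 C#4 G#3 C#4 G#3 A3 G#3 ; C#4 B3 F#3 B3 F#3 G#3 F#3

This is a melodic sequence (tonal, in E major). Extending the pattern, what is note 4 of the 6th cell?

F#3

Grouping in 7s, the 4th note of each cell is D#4, C#4, B3.
Each moves down a 2nd. Continuing: A3 → G#3 → F#3.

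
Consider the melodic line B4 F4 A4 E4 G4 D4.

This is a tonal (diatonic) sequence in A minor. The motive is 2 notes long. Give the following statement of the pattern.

Taking 2-note groups, the heads are B4, A4, G4: the pattern moves down a 2nd.
Statement 4 starts on F4 and keeps the same diatonic contour: F4 C4.

F4 C4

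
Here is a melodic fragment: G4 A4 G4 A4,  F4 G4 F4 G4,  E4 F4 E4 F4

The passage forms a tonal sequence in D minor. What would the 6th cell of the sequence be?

Bb3 C4 Bb3 C4

The 4-note cells begin on G4, F4, E4 — each down a 2nd from the last.
Continuing the starts: D4 → C4 → Bb3.
Statement 6 starts on Bb3 and keeps the same diatonic contour: Bb3 C4 Bb3 C4.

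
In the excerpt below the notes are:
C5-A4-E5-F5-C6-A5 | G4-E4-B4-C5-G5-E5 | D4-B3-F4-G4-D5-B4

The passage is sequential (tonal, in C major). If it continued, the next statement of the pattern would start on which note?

Unit = 6 notes; the statements start on C5, G4, D4, moving down a 4th each time.
The next head, down a 4th from D4, is A3.

A3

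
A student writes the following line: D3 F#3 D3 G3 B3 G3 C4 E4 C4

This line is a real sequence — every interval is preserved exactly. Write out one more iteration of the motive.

With a 3-note motive the entries are D3, G3, C4, each up a 4th from the previous.
Statement 4 starts on F4 and keeps the same exact contour: F4 A4 F4.

F4 A4 F4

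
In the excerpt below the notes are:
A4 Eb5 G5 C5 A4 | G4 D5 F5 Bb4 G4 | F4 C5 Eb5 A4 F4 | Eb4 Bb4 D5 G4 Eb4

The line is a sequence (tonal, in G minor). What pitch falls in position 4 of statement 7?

D4

Grouping in 5s, the 4th note of each cell is C5, Bb4, A4, G4.
Extending down a 2nd: F4 → Eb4 → D4.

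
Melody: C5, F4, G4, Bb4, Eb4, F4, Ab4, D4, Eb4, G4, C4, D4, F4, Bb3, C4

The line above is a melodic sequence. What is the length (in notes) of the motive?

Try groups of 3 (5 cells in 15 notes):
C5 F4 G4 | Bb4 Eb4 F4 | Ab4 D4 Eb4 | G4 C4 D4 | F4 Bb3 C4
Each cell is the previous one down a 2nd — so the unit is 3 notes.

3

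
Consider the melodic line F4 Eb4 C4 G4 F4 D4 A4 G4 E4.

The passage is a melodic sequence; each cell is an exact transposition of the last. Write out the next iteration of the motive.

Taking 3-note groups, the heads are F4, G4, A4: the pattern moves up a 2nd.
So cell 4 is B4 A4 F#4.

B4 A4 F#4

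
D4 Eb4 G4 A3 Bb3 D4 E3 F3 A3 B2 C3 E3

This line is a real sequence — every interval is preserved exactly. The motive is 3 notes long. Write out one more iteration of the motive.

Unit = 3 notes; the statements start on D4, A3, E3, B2, moving down a 4th each time.
Statement 5 starts on F#2 and keeps the same exact contour: F#2 G2 B2.

F#2 G2 B2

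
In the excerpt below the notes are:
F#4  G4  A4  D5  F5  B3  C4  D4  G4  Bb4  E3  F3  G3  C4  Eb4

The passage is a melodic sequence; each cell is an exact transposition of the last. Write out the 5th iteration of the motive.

D2 Eb2 F2 Bb2 Db3

With a 5-note motive the entries are F#4, B3, E3, each down a 5th from the previous.
Carrying on: A2 → D2.
Statement 5 starts on D2 and keeps the same exact contour: D2 Eb2 F2 Bb2 Db3.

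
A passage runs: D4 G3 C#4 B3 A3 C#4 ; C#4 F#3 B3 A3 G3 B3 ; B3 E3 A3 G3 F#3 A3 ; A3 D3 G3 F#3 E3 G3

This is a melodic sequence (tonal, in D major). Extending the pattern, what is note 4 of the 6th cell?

D3

Grouping in 6s, the 4th note of each cell is B3, A3, G3, F#3.
Carrying that down a 2nd forward: E3 → D3.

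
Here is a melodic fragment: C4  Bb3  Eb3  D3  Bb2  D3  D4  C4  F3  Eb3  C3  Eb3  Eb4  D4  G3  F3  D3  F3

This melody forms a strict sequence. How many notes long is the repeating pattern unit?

6

Try groups of 6 (3 cells in 18 notes):
C4 Bb3 Eb3 D3 Bb2 D3 | D4 C4 F3 Eb3 C3 Eb3 | Eb4 D4 G3 F3 D3 F3
Every group is a transposition up a 2nd of the one before; no shorter unit works.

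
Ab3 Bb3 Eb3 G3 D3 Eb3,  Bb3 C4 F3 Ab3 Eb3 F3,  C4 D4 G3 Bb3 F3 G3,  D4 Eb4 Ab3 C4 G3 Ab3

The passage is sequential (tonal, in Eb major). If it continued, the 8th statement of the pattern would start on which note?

Ab4

The 6-note cells begin on Ab3, Bb3, C4, D4 — each up a 2nd from the last.
Continuing: Eb4 → F4 → G4 → Ab4. Statement 8 starts on Ab4.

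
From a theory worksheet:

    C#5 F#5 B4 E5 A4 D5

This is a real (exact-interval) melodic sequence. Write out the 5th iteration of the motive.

The 2-note cells begin on C#5, B4, A4 — each down a 2nd from the last.
Carrying on: G4 → F4.
From F4 the exact shape gives F4 Bb4.

F4 Bb4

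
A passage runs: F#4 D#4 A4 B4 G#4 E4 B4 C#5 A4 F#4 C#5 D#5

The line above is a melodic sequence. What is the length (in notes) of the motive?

4

There are 12 notes; a 4-note unit gives 3 cells:
F#4 D#4 A4 B4 | G#4 E4 B4 C#5 | A4 F#4 C#5 D#5
That's a consistent up a 2nd shift per cell, and no other grouping gives one.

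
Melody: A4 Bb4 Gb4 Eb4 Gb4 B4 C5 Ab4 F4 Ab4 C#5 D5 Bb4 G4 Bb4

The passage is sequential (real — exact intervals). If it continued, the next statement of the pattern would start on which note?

D#5

Unit = 5 notes; the statements start on A4, B4, C#5, moving up a 2nd each time.
The next head, up a 2nd from C#5, is D#5.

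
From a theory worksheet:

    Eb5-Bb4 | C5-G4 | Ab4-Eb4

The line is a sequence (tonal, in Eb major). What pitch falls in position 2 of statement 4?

The unit is 2 notes. Position-2 pitches of the 3 shown cells: Bb4, G4, Eb4.
Each moves down a 3rd; the next is C4.

C4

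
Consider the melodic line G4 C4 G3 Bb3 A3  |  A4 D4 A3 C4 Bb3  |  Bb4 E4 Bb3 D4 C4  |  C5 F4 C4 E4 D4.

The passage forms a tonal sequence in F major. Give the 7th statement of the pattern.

With a 5-note motive the entries are G4, A4, Bb4, C5, each up a 2nd from the previous.
Extending up a 2nd: D5 → E5 → F5.
So cell 7 is F5 Bb4 F4 A4 G4.

F5 Bb4 F4 A4 G4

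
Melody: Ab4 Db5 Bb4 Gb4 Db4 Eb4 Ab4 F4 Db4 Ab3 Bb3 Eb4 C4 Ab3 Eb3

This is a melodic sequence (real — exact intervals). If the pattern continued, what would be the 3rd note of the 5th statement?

With 5-note cells, note 3 of each statement runs Bb4, F4, C4.
Carrying that down a 4th forward: G3 → D3.

D3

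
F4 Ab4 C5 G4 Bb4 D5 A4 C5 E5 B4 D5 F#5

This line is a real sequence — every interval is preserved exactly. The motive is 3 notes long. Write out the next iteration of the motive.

C#5 E5 G#5

Unit = 3 notes; the statements start on F4, G4, A4, B4, moving up a 2nd each time.
Statement 5 starts on C#5 and keeps the same exact contour: C#5 E5 G#5.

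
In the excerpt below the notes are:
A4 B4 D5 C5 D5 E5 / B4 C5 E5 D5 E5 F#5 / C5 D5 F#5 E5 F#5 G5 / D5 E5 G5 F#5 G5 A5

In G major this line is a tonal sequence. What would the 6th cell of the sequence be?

F#5 G5 B5 A5 B5 C6

Unit = 6 notes; the statements start on A4, B4, C5, D5, moving up a 2nd each time.
Carrying on: E5 → F#5.
Statement 6 starts on F#5 and keeps the same diatonic contour: F#5 G5 B5 A5 B5 C6.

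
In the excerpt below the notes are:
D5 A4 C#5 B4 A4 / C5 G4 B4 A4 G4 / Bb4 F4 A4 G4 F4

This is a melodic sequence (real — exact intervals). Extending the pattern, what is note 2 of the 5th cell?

Grouping in 5s, the 2nd note of each cell is A4, G4, F4.
Each moves down a 2nd. Continuing: Eb4 → Db4.

Db4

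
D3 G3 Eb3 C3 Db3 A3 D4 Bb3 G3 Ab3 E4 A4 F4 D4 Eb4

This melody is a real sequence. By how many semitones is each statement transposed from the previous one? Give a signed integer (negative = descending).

The 5-note cells begin on D3, A3, E4 — each up a 5th from the last.
Counting half-steps from D3 to A3: 7.

7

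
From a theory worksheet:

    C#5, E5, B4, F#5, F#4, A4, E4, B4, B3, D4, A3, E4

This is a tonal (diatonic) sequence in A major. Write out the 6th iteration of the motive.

D2 F#2 C#2 G#2

Taking 4-note groups, the heads are C#5, F#4, B3: the pattern moves down a 5th.
Continuing the starts: E3 → A2 → D2.
Statement 6 starts on D2 and keeps the same diatonic contour: D2 F#2 C#2 G#2.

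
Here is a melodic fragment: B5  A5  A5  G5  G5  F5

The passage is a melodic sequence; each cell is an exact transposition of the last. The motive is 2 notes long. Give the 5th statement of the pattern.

Eb5 Db5

Unit = 2 notes; the statements start on B5, A5, G5, moving down a 2nd each time.
Extending down a 2nd: F5 → Eb5.
Statement 5 starts on Eb5 and keeps the same exact contour: Eb5 Db5.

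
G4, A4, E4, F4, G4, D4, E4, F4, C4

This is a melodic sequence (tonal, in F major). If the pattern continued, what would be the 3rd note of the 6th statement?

G3

With 3-note cells, note 3 of each statement runs E4, D4, C4.
Each moves down a 2nd. Continuing: Bb3 → A3 → G3.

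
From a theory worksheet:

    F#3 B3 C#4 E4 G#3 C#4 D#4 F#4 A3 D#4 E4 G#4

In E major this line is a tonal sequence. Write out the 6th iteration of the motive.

D#4 G#4 A4 C#5

Unit = 4 notes; the statements start on F#3, G#3, A3, moving up a 2nd each time.
Carrying on: B3 → C#4 → D#4.
Statement 6 starts on D#4 and keeps the same diatonic contour: D#4 G#4 A4 C#5.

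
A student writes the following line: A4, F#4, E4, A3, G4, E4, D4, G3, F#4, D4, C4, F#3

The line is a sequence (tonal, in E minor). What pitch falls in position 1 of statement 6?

C4

The unit is 4 notes. Position-1 pitches of the 3 shown cells: A4, G4, F#4.
Extending down a 2nd: E4 → D4 → C4.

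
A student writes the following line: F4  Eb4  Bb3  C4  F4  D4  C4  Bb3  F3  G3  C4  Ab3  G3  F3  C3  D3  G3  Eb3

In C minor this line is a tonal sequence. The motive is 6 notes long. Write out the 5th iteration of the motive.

Ab2 G2 D2 Eb2 Ab2 F2

With a 6-note motive the entries are F4, C4, G3, each down a 4th from the previous.
Extending down a 4th: D3 → Ab2.
So cell 5 is Ab2 G2 D2 Eb2 Ab2 F2.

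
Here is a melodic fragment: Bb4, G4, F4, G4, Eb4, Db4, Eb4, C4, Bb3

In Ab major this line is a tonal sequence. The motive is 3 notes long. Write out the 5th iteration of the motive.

Ab3 F3 Eb3

Unit = 3 notes; the statements start on Bb4, G4, Eb4, moving down a 3rd each time.
Extending down a 3rd: C4 → Ab3.
From Ab3 the diatonic shape gives Ab3 F3 Eb3.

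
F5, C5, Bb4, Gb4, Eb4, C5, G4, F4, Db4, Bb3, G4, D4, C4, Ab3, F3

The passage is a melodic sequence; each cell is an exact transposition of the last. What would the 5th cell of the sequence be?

Unit = 5 notes; the statements start on F5, C5, G4, moving down a 4th each time.
Extending down a 4th: D4 → A3.
Statement 5 starts on A3 and keeps the same exact contour: A3 E3 D3 Bb2 G2.

A3 E3 D3 Bb2 G2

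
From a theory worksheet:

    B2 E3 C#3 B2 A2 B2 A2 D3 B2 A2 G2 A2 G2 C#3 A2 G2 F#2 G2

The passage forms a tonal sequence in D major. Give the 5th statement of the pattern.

E2 A2 F#2 E2 D2 E2

With a 6-note motive the entries are B2, A2, G2, each down a 2nd from the previous.
Extending down a 2nd: F#2 → E2.
From E2 the diatonic shape gives E2 A2 F#2 E2 D2 E2.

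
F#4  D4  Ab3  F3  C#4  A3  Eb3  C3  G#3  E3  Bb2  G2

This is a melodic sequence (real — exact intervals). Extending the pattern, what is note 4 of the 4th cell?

D2

Grouping in 4s, the 4th note of each cell is F3, C3, G2.
One more down a 4th gives D2.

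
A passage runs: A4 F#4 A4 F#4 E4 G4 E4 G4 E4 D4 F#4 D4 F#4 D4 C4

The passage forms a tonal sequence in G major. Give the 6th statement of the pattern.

The 5-note cells begin on A4, G4, F#4 — each down a 2nd from the last.
Extending down a 2nd: E4 → D4 → C4.
Statement 6 starts on C4 and keeps the same diatonic contour: C4 A3 C4 A3 G3.

C4 A3 C4 A3 G3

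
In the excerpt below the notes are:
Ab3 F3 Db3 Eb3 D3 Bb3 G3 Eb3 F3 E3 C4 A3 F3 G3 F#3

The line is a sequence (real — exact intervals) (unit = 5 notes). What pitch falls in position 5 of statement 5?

A#3

Grouping in 5s, the 5th note of each cell is D3, E3, F#3.
Extending up a 2nd: G#3 → A#3.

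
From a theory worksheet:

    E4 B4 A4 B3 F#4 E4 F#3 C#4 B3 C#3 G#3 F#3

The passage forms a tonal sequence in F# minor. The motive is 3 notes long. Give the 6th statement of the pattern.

Taking 3-note groups, the heads are E4, B3, F#3, C#3: the pattern moves down a 4th.
Extending down a 4th: G#2 → D2.
From D2 the diatonic shape gives D2 A2 G#2.

D2 A2 G#2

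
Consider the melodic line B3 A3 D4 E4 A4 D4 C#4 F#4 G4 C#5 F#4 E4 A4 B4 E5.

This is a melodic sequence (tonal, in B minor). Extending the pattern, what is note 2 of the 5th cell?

B4

With 5-note cells, note 2 of each statement runs A3, C#4, E4.
Each moves up a 3rd. Continuing: G4 → B4.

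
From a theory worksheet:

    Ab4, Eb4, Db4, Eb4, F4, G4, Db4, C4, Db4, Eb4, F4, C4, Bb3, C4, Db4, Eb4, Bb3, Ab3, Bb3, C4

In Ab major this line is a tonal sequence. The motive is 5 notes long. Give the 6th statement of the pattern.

Unit = 5 notes; the statements start on Ab4, G4, F4, Eb4, moving down a 2nd each time.
Carrying on: Db4 → C4.
From C4 the diatonic shape gives C4 G3 F3 G3 Ab3.

C4 G3 F3 G3 Ab3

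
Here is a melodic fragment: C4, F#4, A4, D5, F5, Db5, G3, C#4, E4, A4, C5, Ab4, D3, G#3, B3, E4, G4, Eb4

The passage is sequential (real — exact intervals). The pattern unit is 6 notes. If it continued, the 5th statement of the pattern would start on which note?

Taking 6-note groups, the heads are C4, G3, D3: the pattern moves down a 4th.
Continuing: A2 → E2. Statement 5 starts on E2.

E2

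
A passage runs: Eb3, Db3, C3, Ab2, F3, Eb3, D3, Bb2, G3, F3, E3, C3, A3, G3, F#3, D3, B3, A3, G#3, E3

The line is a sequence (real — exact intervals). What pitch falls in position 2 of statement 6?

Grouping in 4s, the 2nd note of each cell is Db3, Eb3, F3, G3, A3.
One more up a 2nd gives B3.

B3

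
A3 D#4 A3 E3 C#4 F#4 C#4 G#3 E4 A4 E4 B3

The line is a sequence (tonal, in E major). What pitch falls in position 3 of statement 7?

Grouping in 4s, the 3rd note of each cell is A3, C#4, E4.
Extending up a 3rd: G#4 → B4 → D#5 → F#5.

F#5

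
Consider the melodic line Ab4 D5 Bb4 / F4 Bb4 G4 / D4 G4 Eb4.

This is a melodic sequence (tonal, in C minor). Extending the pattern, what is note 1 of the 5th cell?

Grouping in 3s, the 1st note of each cell is Ab4, F4, D4.
Carrying that down a 3rd forward: Bb3 → G3.

G3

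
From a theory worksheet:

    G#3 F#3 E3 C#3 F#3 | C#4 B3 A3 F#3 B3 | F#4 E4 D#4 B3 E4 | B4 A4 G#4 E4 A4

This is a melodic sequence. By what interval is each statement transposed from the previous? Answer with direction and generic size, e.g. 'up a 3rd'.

up a 4th

Unit = 5 notes; the statements start on G#3, C#4, F#4, B4, moving up a 4th each time.
G#3 to C#4 is up a 4th.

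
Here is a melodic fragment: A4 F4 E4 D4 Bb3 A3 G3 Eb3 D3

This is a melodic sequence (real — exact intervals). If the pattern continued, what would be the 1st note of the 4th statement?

With 3-note cells, note 1 of each statement runs A4, D4, G3.
From G3, down a 5th gives C3.

C3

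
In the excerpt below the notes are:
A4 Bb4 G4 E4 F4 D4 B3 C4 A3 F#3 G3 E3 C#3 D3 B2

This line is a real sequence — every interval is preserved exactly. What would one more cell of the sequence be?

G#2 A2 F#2

Taking 3-note groups, the heads are A4, E4, B3, F#3, C#3: the pattern moves down a 4th.
So cell 6 is G#2 A2 F#2.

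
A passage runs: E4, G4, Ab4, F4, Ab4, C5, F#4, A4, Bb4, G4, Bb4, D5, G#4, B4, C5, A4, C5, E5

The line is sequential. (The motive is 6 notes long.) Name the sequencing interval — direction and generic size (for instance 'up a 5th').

up a 2nd

The 6-note cells begin on E4, F#4, G#4 — each up a 2nd from the last.
From E4 to F#4: up a 2nd.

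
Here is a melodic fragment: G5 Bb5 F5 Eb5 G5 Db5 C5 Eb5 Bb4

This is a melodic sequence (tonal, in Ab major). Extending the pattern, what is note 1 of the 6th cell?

With 3-note cells, note 1 of each statement runs G5, Eb5, C5.
Carrying that down a 3rd forward: Ab4 → F4 → Db4.

Db4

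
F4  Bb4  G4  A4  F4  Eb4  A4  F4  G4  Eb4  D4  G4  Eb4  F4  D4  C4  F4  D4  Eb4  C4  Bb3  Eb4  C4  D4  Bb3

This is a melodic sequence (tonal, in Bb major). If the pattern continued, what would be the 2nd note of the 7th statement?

C4

Grouping in 5s, the 2nd note of each cell is Bb4, A4, G4, F4, Eb4.
Extending down a 2nd: D4 → C4.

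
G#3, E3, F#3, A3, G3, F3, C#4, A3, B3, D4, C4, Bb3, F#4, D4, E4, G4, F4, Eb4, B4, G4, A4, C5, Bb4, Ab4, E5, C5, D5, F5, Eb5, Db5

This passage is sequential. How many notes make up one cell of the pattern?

6

30 notes total. Splitting into 5 groups of 6:
G#3 E3 F#3 A3 G3 F3 | C#4 A3 B3 D4 C4 Bb3 | F#4 D4 E4 G4 F4 Eb4 | B4 G4 A4 C5 Bb4 Ab4 | E5 C5 D5 F5 Eb5 Db5
That's a consistent up a 4th shift per cell, and no other grouping gives one.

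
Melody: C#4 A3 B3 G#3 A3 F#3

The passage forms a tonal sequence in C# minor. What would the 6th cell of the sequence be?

E3 C#3

The 2-note cells begin on C#4, B3, A3 — each down a 2nd from the last.
Continuing the starts: G#3 → F#3 → E3.
Statement 6 starts on E3 and keeps the same diatonic contour: E3 C#3.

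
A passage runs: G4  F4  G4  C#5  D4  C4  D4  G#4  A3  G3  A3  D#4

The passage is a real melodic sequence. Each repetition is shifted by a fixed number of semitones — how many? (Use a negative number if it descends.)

With a 4-note motive the entries are G4, D4, A3, each down a 4th from the previous.
Counting half-steps from G4 to D4: -5.

-5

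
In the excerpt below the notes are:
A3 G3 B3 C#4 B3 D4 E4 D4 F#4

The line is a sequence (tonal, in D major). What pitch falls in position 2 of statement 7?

E5

The unit is 3 notes. Position-2 pitches of the 3 shown cells: G3, B3, D4.
Each moves up a 3rd. Continuing: F#4 → A4 → C#5 → E5.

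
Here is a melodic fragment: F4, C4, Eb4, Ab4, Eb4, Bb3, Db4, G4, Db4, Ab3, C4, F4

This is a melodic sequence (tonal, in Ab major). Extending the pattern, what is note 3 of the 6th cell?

G3

With 4-note cells, note 3 of each statement runs Eb4, Db4, C4.
Extending down a 2nd: Bb3 → Ab3 → G3.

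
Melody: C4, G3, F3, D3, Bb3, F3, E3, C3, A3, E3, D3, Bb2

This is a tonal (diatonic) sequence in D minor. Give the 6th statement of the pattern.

The 4-note cells begin on C4, Bb3, A3 — each down a 2nd from the last.
Continuing the starts: G3 → F3 → E3.
Statement 6 starts on E3 and keeps the same diatonic contour: E3 Bb2 A2 F2.

E3 Bb2 A2 F2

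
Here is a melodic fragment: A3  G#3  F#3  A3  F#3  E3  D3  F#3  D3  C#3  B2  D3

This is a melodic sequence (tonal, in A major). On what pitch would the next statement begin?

The 4-note cells begin on A3, F#3, D3 — each down a 3rd from the last.
The next head, down a 3rd from D3, is B2.

B2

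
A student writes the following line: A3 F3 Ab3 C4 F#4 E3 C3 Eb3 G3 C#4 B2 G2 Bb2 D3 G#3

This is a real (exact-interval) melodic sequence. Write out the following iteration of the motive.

Unit = 5 notes; the statements start on A3, E3, B2, moving down a 4th each time.
From F#2 the exact shape gives F#2 D2 F2 A2 D#3.

F#2 D2 F2 A2 D#3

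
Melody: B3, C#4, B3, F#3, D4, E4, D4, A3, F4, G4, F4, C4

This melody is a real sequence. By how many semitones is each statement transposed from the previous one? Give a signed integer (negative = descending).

3

Taking 4-note groups, the heads are B3, D4, F4: the pattern moves up a 3rd.
B3 to D4 spans +3 semitones.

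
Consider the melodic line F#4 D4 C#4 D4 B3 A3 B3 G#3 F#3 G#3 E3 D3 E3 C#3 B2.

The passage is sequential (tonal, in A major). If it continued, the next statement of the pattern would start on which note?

C#3

With a 3-note motive the entries are F#4, D4, B3, G#3, E3, each down a 3rd from the previous.
One more step down a 3rd gives C#3.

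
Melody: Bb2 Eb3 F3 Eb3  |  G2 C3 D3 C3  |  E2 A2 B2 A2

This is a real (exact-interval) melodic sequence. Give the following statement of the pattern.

C#2 F#2 G#2 F#2

Taking 4-note groups, the heads are Bb2, G2, E2: the pattern moves down a 3rd.
Statement 4 starts on C#2 and keeps the same exact contour: C#2 F#2 G#2 F#2.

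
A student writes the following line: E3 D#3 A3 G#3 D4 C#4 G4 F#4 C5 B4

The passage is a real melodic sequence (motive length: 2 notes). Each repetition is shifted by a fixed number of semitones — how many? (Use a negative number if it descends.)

The 2-note cells begin on E3, A3, D4, G4, C5 — each up a 4th from the last.
E3 to A3 spans +5 semitones.

5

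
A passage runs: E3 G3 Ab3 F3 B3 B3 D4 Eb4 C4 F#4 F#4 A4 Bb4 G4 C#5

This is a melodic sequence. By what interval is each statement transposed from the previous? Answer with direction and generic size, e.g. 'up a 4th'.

up a 5th

With a 5-note motive the entries are E3, B3, F#4, each up a 5th from the previous.
E3 to B3 is up a 5th.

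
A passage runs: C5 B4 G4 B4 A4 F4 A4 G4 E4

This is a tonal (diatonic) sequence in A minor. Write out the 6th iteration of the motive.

Taking 3-note groups, the heads are C5, B4, A4: the pattern moves down a 2nd.
Continuing the starts: G4 → F4 → E4.
From E4 the diatonic shape gives E4 D4 B3.

E4 D4 B3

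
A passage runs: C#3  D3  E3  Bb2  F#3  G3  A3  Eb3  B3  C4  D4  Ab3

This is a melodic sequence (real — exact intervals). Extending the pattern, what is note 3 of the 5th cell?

The unit is 4 notes. Position-3 pitches of the 3 shown cells: E3, A3, D4.
Each moves up a 4th. Continuing: G4 → C5.

C5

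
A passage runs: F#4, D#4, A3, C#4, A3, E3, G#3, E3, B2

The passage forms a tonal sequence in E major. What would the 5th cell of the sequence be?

A2 F#2 C#2

With a 3-note motive the entries are F#4, C#4, G#3, each down a 4th from the previous.
Continuing the starts: D#3 → A2.
So cell 5 is A2 F#2 C#2.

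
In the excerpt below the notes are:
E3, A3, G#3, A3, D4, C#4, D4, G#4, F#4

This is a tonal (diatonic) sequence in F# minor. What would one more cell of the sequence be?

Unit = 3 notes; the statements start on E3, A3, D4, moving up a 4th each time.
Statement 4 starts on G#4 and keeps the same diatonic contour: G#4 C#5 B4.

G#4 C#5 B4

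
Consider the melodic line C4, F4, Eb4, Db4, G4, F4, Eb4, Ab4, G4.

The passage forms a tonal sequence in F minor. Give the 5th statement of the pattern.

Taking 3-note groups, the heads are C4, Db4, Eb4: the pattern moves up a 2nd.
Continuing the starts: F4 → G4.
So cell 5 is G4 C5 Bb4.

G4 C5 Bb4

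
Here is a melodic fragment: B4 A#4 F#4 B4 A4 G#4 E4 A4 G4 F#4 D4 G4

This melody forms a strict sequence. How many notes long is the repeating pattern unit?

4

There are 12 notes; a 4-note unit gives 3 cells:
B4 A#4 F#4 B4 | A4 G#4 E4 A4 | G4 F#4 D4 G4
That's a consistent down a 2nd shift per cell, and no other grouping gives one.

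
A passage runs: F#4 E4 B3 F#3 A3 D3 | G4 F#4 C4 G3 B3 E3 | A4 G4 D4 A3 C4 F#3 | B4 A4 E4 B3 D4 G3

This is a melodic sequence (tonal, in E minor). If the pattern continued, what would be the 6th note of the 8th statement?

Grouping in 6s, the 6th note of each cell is D3, E3, F#3, G3.
Carrying that up a 2nd forward: A3 → B3 → C4 → D4.

D4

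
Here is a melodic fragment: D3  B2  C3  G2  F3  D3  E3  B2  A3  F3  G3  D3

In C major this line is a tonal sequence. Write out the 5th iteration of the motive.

Unit = 4 notes; the statements start on D3, F3, A3, moving up a 3rd each time.
Extending up a 3rd: C4 → E4.
Statement 5 starts on E4 and keeps the same diatonic contour: E4 C4 D4 A3.

E4 C4 D4 A3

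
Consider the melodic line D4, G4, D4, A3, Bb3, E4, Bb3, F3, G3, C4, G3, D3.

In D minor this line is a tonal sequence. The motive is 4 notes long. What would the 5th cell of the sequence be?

C3 F3 C3 G2

The 4-note cells begin on D4, Bb3, G3 — each down a 3rd from the last.
Continuing the starts: E3 → C3.
So cell 5 is C3 F3 C3 G2.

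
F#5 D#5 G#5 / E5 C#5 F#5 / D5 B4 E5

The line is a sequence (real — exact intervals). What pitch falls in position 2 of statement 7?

Grouping in 3s, the 2nd note of each cell is D#5, C#5, B4.
Extending down a 2nd: A4 → G4 → F4 → Eb4.

Eb4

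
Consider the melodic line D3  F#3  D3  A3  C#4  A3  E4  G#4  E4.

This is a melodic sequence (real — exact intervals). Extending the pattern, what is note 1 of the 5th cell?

The unit is 3 notes. Position-1 pitches of the 3 shown cells: D3, A3, E4.
Carrying that up a 5th forward: B4 → F#5.

F#5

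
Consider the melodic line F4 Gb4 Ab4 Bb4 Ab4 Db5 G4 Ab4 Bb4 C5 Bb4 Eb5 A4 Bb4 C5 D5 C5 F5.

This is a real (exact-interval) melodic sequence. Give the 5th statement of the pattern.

C#5 D5 E5 F#5 E5 A5

With a 6-note motive the entries are F4, G4, A4, each up a 2nd from the previous.
Extending up a 2nd: B4 → C#5.
From C#5 the exact shape gives C#5 D5 E5 F#5 E5 A5.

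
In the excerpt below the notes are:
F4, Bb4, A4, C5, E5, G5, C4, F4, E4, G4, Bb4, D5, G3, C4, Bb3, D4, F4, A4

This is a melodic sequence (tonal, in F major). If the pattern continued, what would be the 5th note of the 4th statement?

C4

With 6-note cells, note 5 of each statement runs E5, Bb4, F4.
From F4, down a 4th gives C4.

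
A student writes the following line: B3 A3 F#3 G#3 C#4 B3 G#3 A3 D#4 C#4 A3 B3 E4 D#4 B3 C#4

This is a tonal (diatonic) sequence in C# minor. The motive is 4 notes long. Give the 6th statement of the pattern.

G#4 F#4 D#4 E4

Taking 4-note groups, the heads are B3, C#4, D#4, E4: the pattern moves up a 2nd.
Extending up a 2nd: F#4 → G#4.
From G#4 the diatonic shape gives G#4 F#4 D#4 E4.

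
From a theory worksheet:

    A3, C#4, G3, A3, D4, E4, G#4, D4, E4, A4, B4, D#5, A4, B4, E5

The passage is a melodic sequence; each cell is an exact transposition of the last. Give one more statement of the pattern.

F#5 A#5 E5 F#5 B5

With a 5-note motive the entries are A3, E4, B4, each up a 5th from the previous.
From F#5 the exact shape gives F#5 A#5 E5 F#5 B5.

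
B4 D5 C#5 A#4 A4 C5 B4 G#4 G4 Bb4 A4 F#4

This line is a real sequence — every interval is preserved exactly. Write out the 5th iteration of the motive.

Eb4 Gb4 F4 D4

With a 4-note motive the entries are B4, A4, G4, each down a 2nd from the previous.
Continuing the starts: F4 → Eb4.
Statement 5 starts on Eb4 and keeps the same exact contour: Eb4 Gb4 F4 D4.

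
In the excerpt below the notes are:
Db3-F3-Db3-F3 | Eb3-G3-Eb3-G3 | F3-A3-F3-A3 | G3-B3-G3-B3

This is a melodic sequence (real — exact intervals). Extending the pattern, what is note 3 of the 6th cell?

The unit is 4 notes. Position-3 pitches of the 4 shown cells: Db3, Eb3, F3, G3.
Each moves up a 2nd. Continuing: A3 → B3.

B3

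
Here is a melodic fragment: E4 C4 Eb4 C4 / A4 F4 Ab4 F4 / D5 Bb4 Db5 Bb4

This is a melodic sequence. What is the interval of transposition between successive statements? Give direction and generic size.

up a 4th

With a 4-note motive the entries are E4, A4, D5, each up a 4th from the previous.
From E4 to A4: up a 4th.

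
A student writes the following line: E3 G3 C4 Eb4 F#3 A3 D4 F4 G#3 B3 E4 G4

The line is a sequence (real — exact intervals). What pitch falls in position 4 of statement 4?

A4

With 4-note cells, note 4 of each statement runs Eb4, F4, G4.
One more up a 2nd gives A4.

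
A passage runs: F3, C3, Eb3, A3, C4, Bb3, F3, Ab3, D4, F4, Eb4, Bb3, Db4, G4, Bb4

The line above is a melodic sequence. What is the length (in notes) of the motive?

There are 15 notes; a 5-note unit gives 3 cells:
F3 C3 Eb3 A3 C4 | Bb3 F3 Ab3 D4 F4 | Eb4 Bb3 Db4 G4 Bb4
That's a consistent up a 4th shift per cell, and no other grouping gives one.

5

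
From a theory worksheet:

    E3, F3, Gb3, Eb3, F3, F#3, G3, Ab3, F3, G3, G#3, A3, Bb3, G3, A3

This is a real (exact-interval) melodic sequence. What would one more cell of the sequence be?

A#3 B3 C4 A3 B3

The 5-note cells begin on E3, F#3, G#3 — each up a 2nd from the last.
Statement 4 starts on A#3 and keeps the same exact contour: A#3 B3 C4 A3 B3.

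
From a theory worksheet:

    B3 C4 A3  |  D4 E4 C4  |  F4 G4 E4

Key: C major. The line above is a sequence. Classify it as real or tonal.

Every note is diatonic to C major.
Cell 1 has +1 semitones from note 1 to 2, but cell 2 has +2 — the interval quality changes while the contour stays the same, which is the hallmark of a tonal sequence.

tonal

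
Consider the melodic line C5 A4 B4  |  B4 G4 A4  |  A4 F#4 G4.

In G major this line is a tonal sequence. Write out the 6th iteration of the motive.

E4 C4 D4

The 3-note cells begin on C5, B4, A4 — each down a 2nd from the last.
Extending down a 2nd: G4 → F#4 → E4.
Statement 6 starts on E4 and keeps the same diatonic contour: E4 C4 D4.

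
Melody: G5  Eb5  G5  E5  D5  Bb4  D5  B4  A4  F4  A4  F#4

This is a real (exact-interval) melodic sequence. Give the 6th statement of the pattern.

With a 4-note motive the entries are G5, D5, A4, each down a 4th from the previous.
Extending down a 4th: E4 → B3 → F#3.
So cell 6 is F#3 D3 F#3 D#3.

F#3 D3 F#3 D#3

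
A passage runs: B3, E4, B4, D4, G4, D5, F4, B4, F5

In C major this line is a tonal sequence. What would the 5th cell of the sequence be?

C5 F5 C6

The 3-note cells begin on B3, D4, F4 — each up a 3rd from the last.
Continuing the starts: A4 → C5.
So cell 5 is C5 F5 C6.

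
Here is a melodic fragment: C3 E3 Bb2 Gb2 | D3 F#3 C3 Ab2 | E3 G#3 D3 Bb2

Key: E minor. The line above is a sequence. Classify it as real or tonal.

real

Each cell has the same semitone pattern (4, -6, -4) — intervals are preserved exactly.
And Bb2 lies outside E minor, so the sequence is real rather than tonal.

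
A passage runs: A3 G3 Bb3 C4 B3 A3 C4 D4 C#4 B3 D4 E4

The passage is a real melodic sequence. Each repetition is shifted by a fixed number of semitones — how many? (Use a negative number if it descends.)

The 4-note cells begin on A3, B3, C#4 — each up a 2nd from the last.
A3 to B3 spans +2 semitones.

2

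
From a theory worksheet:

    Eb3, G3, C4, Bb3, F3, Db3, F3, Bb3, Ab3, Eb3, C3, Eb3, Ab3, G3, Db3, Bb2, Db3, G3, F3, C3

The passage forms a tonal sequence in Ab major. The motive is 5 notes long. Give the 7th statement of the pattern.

Unit = 5 notes; the statements start on Eb3, Db3, C3, Bb2, moving down a 2nd each time.
Extending down a 2nd: Ab2 → G2 → F2.
From F2 the diatonic shape gives F2 Ab2 Db3 C3 G2.

F2 Ab2 Db3 C3 G2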